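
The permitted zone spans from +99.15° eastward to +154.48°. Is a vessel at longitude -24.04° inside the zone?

Band width going east from +99.15° to +154.48°: ((154.48 − 99.15) mod 360) = 55.33°.
Offset of -24.04° east of the west edge: ((-24.04 − 99.15) mod 360) = 236.81°.
236.81° > 55.33° ⇒ outside.

No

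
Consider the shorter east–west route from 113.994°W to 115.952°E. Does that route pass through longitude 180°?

Naïve |115.952 − -113.994| = 229.946° > 180°, so the shorter arc goes the other way round — across 180°.
Signed shortest Δλ = ((115.952 − -113.994 + 180) mod 360) − 180 = -130.054°.
Going west by 130.054° from -113.994° passes through 180° before reaching +115.952°.

Yes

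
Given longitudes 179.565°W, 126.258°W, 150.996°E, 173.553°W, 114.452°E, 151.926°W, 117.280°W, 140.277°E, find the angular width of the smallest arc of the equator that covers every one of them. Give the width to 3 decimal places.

Sort the longitudes: -179.565°, -173.553°, -151.926°, -126.258°, -117.280°, +114.452°, +140.277°, +150.996°.
Eastward gaps between consecutive values (wrapping around): 6.012°, 21.627°, 25.668°, 8.978°, 231.732°, 25.825°, 10.719°, 29.439°.
Largest gap = 231.732° ⇒ minimal covering band is its complement: 360° − 231.732° = 128.268°.
Band runs from +114.452° eastward to -117.280°, crossing the antimeridian.

128.268°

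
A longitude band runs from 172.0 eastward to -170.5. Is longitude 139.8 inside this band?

No

Band width going east from +172.0° to -170.5°: ((-170.5 − 172.0) mod 360) = 17.5°.
Offset of +139.8° east of the west edge: ((139.8 − 172.0) mod 360) = 327.8°.
327.8° > 17.5° ⇒ outside.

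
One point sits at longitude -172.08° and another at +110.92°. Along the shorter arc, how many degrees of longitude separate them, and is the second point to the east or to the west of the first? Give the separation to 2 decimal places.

77.00° west

Raw difference: 110.92 − -172.08 = 283.0°.
Normalise into (−180°, 180°]: 283.0° − 360° = -77.0°.
Negative ⇒ the second point lies to the west; separation 77.00°.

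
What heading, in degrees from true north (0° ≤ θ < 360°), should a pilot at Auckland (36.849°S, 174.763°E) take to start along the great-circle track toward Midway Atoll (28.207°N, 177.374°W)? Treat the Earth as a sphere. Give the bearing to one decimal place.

7.6°

Δλ = -177.374 − 174.763 = -352.137°; wrapped into (−180°, 180°]: 7.863°.
θ = atan2( sin Δλ · cos φ₂ , cos φ₁ · sin φ₂ − sin φ₁ · cos φ₂ · cos Δλ )
  = atan2(0.12056, 0.90175) = 7.615° → normalised to [0°, 360°): 7.615°.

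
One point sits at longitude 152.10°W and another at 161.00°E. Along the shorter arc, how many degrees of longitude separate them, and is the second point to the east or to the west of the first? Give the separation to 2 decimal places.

46.90° west

Raw difference: 161.00 − -152.10 = 313.1°.
Normalise into (−180°, 180°]: 313.1° − 360° = -46.9°.
Negative ⇒ the second point lies to the west; separation 46.90°.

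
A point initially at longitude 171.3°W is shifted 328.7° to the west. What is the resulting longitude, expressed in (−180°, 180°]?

140.0°W

Start at -171.3°; shift −328.7° → -500.0°.
-500.0° lies outside (−180°, 180°]; add 360° → -140.0°.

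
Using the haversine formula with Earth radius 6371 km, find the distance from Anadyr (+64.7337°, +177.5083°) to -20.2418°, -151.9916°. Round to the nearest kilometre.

Δλ = -151.9916 − 177.5083 = -329.4999°; wrapped into (−180°, 180°]: 30.5001°.
Δφ = -20.2418 − 64.7337 = -84.9755°.
a = sin²(Δφ/2) + cos φ₁ · cos φ₂ · sin²(Δλ/2) = 0.483916.
c = 2·atan2(√a, √(1−a)) = 1.53862 rad → d = 6371·c ≈ 9802.56 km.

9803 km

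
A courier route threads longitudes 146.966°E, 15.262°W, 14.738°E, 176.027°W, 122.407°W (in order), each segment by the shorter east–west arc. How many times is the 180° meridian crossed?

Leg 1: +146.966° → -15.262°, shortest Δλ = -162.228° (west) — does not cross 180°.
Leg 2: -15.262° → +14.738°, shortest Δλ = 30.0° (east) — does not cross 180°.
Leg 3: +14.738° → -176.027°, shortest Δλ = 169.235° (east) — crosses 180°.
Leg 4: -176.027° → -122.407°, shortest Δλ = 53.62° (east) — does not cross 180°.
Total crossings: 1.

1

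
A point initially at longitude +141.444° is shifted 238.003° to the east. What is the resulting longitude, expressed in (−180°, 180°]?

+19.447°

Start at +141.444°; shift +238.003° → +379.447°.
+379.447° lies outside (−180°, 180°]; subtract 360° → +19.447°.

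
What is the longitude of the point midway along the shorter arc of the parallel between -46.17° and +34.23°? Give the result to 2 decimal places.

-5.97°

Signed shortest Δλ from -46.17° to +34.23° is +80.40°.
Midpoint longitude = -46.17° + (+80.40°)/2 = -46.17° + 40.20° = -5.97°.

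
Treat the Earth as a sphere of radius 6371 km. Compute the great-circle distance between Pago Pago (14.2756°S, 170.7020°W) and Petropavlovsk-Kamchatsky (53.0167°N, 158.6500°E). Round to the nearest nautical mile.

4339 nmi

Δλ = 158.6500 − -170.7020 = 329.3520°; wrapped into (−180°, 180°]: -30.6480°.
Δφ = 53.0167 − -14.2756 = 67.2923°.
a = sin²(Δφ/2) + cos φ₁ · cos φ₂ · sin²(Δλ/2) = 0.347703.
c = 2·atan2(√a, √(1−a)) = 1.26129 rad → d = 6371·c ≈ 8035.65 km ≈ 4338.90 nmi.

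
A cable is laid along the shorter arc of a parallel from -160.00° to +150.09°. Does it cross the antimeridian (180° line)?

Yes

Naïve |150.09 − -160.00| = 310.09° > 180°, so the shorter arc goes the other way round — across 180°.
Signed shortest Δλ = ((150.09 − -160.00 + 180) mod 360) − 180 = -49.91°.
Going west by 49.91° from -160.00° passes through 180° before reaching +150.09°.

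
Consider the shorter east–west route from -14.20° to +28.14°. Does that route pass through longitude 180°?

No

Signed shortest Δλ = ((28.14 − -14.20 + 180) mod 360) − 180 = 42.34°.
Going east by 42.34° from -14.20° reaches +28.14° without touching 180°.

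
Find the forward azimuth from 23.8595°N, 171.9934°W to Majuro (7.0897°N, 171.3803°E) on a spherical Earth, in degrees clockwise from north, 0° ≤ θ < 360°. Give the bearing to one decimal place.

Δλ = 171.3803 − -171.9934 = 343.3737°; wrapped into (−180°, 180°]: -16.6263°.
θ = atan2( sin Δλ · cos φ₂ , cos φ₁ · sin φ₂ − sin φ₁ · cos φ₂ · cos Δλ )
  = atan2(-0.28394, -0.27175) = -133.743° → normalised to [0°, 360°): 226.257°.

226.3°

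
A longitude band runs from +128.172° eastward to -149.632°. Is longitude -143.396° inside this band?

No

Band width going east from +128.172° to -149.632°: ((-149.632 − 128.172) mod 360) = 82.196°.
Offset of -143.396° east of the west edge: ((-143.396 − 128.172) mod 360) = 88.432°.
88.432° > 82.196° ⇒ outside.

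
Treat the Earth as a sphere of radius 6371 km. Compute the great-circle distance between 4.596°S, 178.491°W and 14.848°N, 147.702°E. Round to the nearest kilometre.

Δλ = 147.702 − -178.491 = 326.193°; wrapped into (−180°, 180°]: -33.807°.
Δφ = 14.848 − -4.596 = 19.444°.
a = sin²(Δφ/2) + cos φ₁ · cos φ₂ · sin²(Δλ/2) = 0.109972.
c = 2·atan2(√a, √(1−a)) = 0.67604 rad → d = 6371·c ≈ 4307.07 km.

4307 km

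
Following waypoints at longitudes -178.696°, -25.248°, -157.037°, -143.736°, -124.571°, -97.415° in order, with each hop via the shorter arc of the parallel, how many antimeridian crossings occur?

Leg 1: -178.696° → -25.248°, shortest Δλ = 153.448° (east) — does not cross 180°.
Leg 2: -25.248° → -157.037°, shortest Δλ = -131.789° (west) — does not cross 180°.
Leg 3: -157.037° → -143.736°, shortest Δλ = 13.301° (east) — does not cross 180°.
Leg 4: -143.736° → -124.571°, shortest Δλ = 19.165° (east) — does not cross 180°.
Leg 5: -124.571° → -97.415°, shortest Δλ = 27.156° (east) — does not cross 180°.
Total crossings: 0.

0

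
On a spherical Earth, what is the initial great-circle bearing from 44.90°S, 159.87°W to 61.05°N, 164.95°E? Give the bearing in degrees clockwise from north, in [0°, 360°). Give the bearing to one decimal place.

342.8°

Δλ = 164.95 − -159.87 = 324.82°; wrapped into (−180°, 180°]: -35.18°.
θ = atan2( sin Δλ · cos φ₂ , cos φ₁ · sin φ₂ − sin φ₁ · cos φ₂ · cos Δλ )
  = atan2(-0.27888, 0.89909) = -17.233° → normalised to [0°, 360°): 342.767°.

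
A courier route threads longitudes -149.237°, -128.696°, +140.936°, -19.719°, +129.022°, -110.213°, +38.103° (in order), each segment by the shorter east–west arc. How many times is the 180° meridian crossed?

2

Leg 1: -149.237° → -128.696°, shortest Δλ = 20.541° (east) — does not cross 180°.
Leg 2: -128.696° → +140.936°, shortest Δλ = -90.368° (west) — crosses 180°.
Leg 3: +140.936° → -19.719°, shortest Δλ = -160.655° (west) — does not cross 180°.
Leg 4: -19.719° → +129.022°, shortest Δλ = 148.741° (east) — does not cross 180°.
Leg 5: +129.022° → -110.213°, shortest Δλ = 120.765° (east) — crosses 180°.
Leg 6: -110.213° → +38.103°, shortest Δλ = 148.316° (east) — does not cross 180°.
Total crossings: 2.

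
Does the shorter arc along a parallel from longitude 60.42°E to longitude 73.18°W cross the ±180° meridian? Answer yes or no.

Signed shortest Δλ = ((-73.18 − 60.42 + 180) mod 360) − 180 = -133.6°.
Going west by 133.6° from +60.42° reaches -73.18° without touching 180°.

No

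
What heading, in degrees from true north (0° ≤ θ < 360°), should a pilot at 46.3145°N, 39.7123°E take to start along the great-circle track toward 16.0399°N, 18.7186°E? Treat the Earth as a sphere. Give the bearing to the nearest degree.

Δλ = 18.7186 − 39.7123 = -20.9937°.
θ = atan2( sin Δλ · cos φ₂ , cos φ₁ · sin φ₂ − sin φ₁ · cos φ₂ · cos Δλ )
  = atan2(-0.34432, -0.45801) = -143.065° → normalised to [0°, 360°): 216.935°.

217°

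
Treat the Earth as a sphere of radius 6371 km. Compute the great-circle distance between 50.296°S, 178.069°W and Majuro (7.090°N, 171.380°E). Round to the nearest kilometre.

6462 km

Δλ = 171.380 − -178.069 = 349.449°; wrapped into (−180°, 180°]: -10.551°.
Δφ = 7.090 − -50.296 = 57.386°.
a = sin²(Δφ/2) + cos φ₁ · cos φ₂ · sin²(Δλ/2) = 0.235871.
c = 2·atan2(√a, √(1−a)) = 1.01425 rad → d = 6371·c ≈ 6461.78 km.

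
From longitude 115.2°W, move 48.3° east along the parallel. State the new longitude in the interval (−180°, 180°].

Start at -115.2°; shift +48.3° → -66.9°.
-66.9° already lies in (−180°, 180°].

66.9°W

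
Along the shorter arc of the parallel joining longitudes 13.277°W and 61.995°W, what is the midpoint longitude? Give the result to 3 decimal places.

Signed shortest Δλ from -13.277° to -61.995° is -48.718°.
Midpoint longitude = -13.277° + (-48.718°)/2 = -13.277° − 24.359° = -37.636°.

37.636°W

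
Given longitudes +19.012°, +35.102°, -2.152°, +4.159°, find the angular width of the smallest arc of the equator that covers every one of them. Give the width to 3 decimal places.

37.254°

Sort the longitudes: -2.152°, +4.159°, +19.012°, +35.102°.
Eastward gaps between consecutive values (wrapping around): 6.311°, 14.853°, 16.090°, 322.746°.
Largest gap = 322.746° ⇒ minimal covering band is its complement: 360° − 322.746° = 37.254°.
Band runs from -2.152° eastward to +35.102°.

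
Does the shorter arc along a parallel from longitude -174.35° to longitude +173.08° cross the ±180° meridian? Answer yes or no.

Yes

Naïve |173.08 − -174.35| = 347.43° > 180°, so the shorter arc goes the other way round — across 180°.
Signed shortest Δλ = ((173.08 − -174.35 + 180) mod 360) − 180 = -12.57°.
Going west by 12.57° from -174.35° passes through 180° before reaching +173.08°.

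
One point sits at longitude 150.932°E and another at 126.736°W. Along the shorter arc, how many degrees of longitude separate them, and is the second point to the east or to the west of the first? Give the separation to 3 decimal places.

82.332° east

Raw difference: -126.736 − 150.932 = -277.668°.
Normalise into (−180°, 180°]: -277.668° + 360° = 82.332°.
Positive ⇒ the second point lies to the east; separation 82.332°.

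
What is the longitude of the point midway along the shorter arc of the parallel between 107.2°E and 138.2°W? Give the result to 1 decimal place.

Signed shortest Δλ from +107.2° to -138.2° is +114.6°.
Midpoint longitude = +107.2° + (+114.6°)/2 = +107.2° + 57.3° = +164.5°.
(The naïve average (+107.2 + -138.2)/2 = -15.5° is on the wrong side of the globe.)

164.5°E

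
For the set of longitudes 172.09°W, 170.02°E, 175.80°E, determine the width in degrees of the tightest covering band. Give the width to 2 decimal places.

Sort the longitudes: -172.09°, +170.02°, +175.80°.
Eastward gaps between consecutive values (wrapping around): 342.11°, 5.78°, 12.11°.
Largest gap = 342.11° ⇒ minimal covering band is its complement: 360° − 342.11° = 17.89°.
Band runs from +170.02° eastward to -172.09°, crossing the antimeridian.

17.89°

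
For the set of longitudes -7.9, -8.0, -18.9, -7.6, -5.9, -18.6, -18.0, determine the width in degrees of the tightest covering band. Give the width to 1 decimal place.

Sort the longitudes: -18.9°, -18.6°, -18.0°, -8.0°, -7.9°, -7.6°, -5.9°.
Eastward gaps between consecutive values (wrapping around): 0.3°, 0.6°, 10.0°, 0.1°, 0.3°, 1.7°, 347.0°.
Largest gap = 347.0° ⇒ minimal covering band is its complement: 360° − 347.0° = 13.0°.
Band runs from -18.9° eastward to -5.9°.

13.0°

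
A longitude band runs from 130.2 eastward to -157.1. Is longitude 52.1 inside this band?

No

Band width going east from +130.2° to -157.1°: ((-157.1 − 130.2) mod 360) = 72.7°.
Offset of +52.1° east of the west edge: ((52.1 − 130.2) mod 360) = 281.9°.
281.9° > 72.7° ⇒ outside.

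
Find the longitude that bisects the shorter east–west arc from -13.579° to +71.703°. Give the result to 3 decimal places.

Signed shortest Δλ from -13.579° to +71.703° is +85.282°.
Midpoint longitude = -13.579° + (+85.282°)/2 = -13.579° + 42.641° = +29.062°.

+29.062°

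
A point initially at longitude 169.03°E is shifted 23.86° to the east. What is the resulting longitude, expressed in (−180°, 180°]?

167.11°W

Start at +169.03°; shift +23.86° → +192.89°.
+192.89° lies outside (−180°, 180°]; subtract 360° → -167.11°.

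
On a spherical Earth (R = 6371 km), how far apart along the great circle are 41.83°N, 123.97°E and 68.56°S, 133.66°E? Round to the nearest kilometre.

Δλ = 133.66 − 123.97 = 9.69°.
Δφ = -68.56 − 41.83 = -110.39°.
a = sin²(Δφ/2) + cos φ₁ · cos φ₂ · sin²(Δλ/2) = 0.676147.
c = 2·atan2(√a, √(1−a)) = 1.93082 rad → d = 6371·c ≈ 12301.24 km.

12301 km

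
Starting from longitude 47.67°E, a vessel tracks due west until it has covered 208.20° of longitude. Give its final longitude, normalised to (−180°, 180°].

Start at +47.67°; shift −208.20° → -160.53°.
-160.53° already lies in (−180°, 180°].

160.53°W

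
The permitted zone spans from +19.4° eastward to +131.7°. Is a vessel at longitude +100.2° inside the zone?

Yes

Band width going east from +19.4° to +131.7°: ((131.7 − 19.4) mod 360) = 112.3°.
Offset of +100.2° east of the west edge: ((100.2 − 19.4) mod 360) = 80.8°.
80.8° ≤ 112.3° ⇒ inside.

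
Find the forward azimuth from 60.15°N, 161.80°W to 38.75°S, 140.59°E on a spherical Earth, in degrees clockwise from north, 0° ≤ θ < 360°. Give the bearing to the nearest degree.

Δλ = 140.59 − -161.80 = 302.39°; wrapped into (−180°, 180°]: -57.61°.
θ = atan2( sin Δλ · cos φ₂ , cos φ₁ · sin φ₂ − sin φ₁ · cos φ₂ · cos Δλ )
  = atan2(-0.65855, -0.67388) = -135.659° → normalised to [0°, 360°): 224.341°.

224°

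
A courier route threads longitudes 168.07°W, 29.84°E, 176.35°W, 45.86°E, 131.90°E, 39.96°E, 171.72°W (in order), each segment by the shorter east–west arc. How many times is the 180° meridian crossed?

Leg 1: -168.07° → +29.84°, shortest Δλ = -162.09° (west) — crosses 180°.
Leg 2: +29.84° → -176.35°, shortest Δλ = 153.81° (east) — crosses 180°.
Leg 3: -176.35° → +45.86°, shortest Δλ = -137.79° (west) — crosses 180°.
Leg 4: +45.86° → +131.90°, shortest Δλ = 86.04° (east) — does not cross 180°.
Leg 5: +131.90° → +39.96°, shortest Δλ = -91.94° (west) — does not cross 180°.
Leg 6: +39.96° → -171.72°, shortest Δλ = 148.32° (east) — crosses 180°.
Total crossings: 4.

4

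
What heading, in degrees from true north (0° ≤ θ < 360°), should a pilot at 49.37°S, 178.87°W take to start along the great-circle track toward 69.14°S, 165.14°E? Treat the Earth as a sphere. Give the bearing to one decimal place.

Δλ = 165.14 − -178.87 = 344.01°; wrapped into (−180°, 180°]: -15.99°.
θ = atan2( sin Δλ · cos φ₂ , cos φ₁ · sin φ₂ − sin φ₁ · cos φ₂ · cos Δλ )
  = atan2(-0.09809, -0.34870) = -164.289° → normalised to [0°, 360°): 195.711°.

195.7°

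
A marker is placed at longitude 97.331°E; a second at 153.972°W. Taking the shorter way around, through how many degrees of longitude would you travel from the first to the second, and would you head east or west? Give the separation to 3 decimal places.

Raw difference: -153.972 − 97.331 = -251.303°.
Normalise into (−180°, 180°]: -251.303° + 360° = 108.697°.
Positive ⇒ the second point lies to the east; separation 108.697°.

108.697° east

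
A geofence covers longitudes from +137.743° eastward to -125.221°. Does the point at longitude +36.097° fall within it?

No

Band width going east from +137.743° to -125.221°: ((-125.221 − 137.743) mod 360) = 97.036°.
Offset of +36.097° east of the west edge: ((36.097 − 137.743) mod 360) = 258.354°.
258.354° > 97.036° ⇒ outside.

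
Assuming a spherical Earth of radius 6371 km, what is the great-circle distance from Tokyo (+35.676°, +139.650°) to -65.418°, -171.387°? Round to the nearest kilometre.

12005 km

Δλ = -171.387 − 139.650 = -311.037°; wrapped into (−180°, 180°]: 48.963°.
Δφ = -65.418 − 35.676 = -101.094°.
a = sin²(Δφ/2) + cos φ₁ · cos φ₂ · sin²(Δλ/2) = 0.654240.
c = 2·atan2(√a, √(1−a)) = 1.88439 rad → d = 6371·c ≈ 12005.46 km.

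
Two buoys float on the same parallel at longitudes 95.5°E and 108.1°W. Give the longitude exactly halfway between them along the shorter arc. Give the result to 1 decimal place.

173.7°E

Signed shortest Δλ from +95.5° to -108.1° is +156.4°.
Midpoint longitude = +95.5° + (+156.4°)/2 = +95.5° + 78.2° = +173.7°.
(The naïve average (+95.5 + -108.1)/2 = -6.3° is on the wrong side of the globe.)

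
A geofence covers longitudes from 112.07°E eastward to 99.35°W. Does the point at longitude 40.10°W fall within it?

No

Band width going east from +112.07° to -99.35°: ((-99.35 − 112.07) mod 360) = 148.58°.
Offset of -40.10° east of the west edge: ((-40.10 − 112.07) mod 360) = 207.83°.
207.83° > 148.58° ⇒ outside.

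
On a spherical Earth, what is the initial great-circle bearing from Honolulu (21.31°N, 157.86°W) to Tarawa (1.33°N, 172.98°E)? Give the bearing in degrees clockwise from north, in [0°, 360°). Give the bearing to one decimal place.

Δλ = 172.98 − -157.86 = 330.84°; wrapped into (−180°, 180°]: -29.16°.
θ = atan2( sin Δλ · cos φ₂ , cos φ₁ · sin φ₂ − sin φ₁ · cos φ₂ · cos Δλ )
  = atan2(-0.48712, -0.29565) = -121.255° → normalised to [0°, 360°): 238.745°.

238.7°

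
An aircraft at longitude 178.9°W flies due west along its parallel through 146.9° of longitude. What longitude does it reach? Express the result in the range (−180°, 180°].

34.2°E

Start at -178.9°; shift −146.9° → -325.8°.
-325.8° lies outside (−180°, 180°]; add 360° → +34.2°.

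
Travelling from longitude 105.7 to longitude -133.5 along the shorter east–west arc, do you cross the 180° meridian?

Yes

Naïve |-133.5 − 105.7| = 239.2° > 180°, so the shorter arc goes the other way round — across 180°.
Signed shortest Δλ = ((-133.5 − 105.7 + 180) mod 360) − 180 = 120.8°.
Going east by 120.8° from +105.7° passes through 180° before reaching -133.5°.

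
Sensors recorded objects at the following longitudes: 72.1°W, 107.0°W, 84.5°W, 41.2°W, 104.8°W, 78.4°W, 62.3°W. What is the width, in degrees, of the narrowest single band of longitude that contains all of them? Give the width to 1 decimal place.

Sort the longitudes: -107.0°, -104.8°, -84.5°, -78.4°, -72.1°, -62.3°, -41.2°.
Eastward gaps between consecutive values (wrapping around): 2.2°, 20.3°, 6.1°, 6.3°, 9.8°, 21.1°, 294.2°.
Largest gap = 294.2° ⇒ minimal covering band is its complement: 360° − 294.2° = 65.8°.
Band runs from -107.0° eastward to -41.2°.

65.8°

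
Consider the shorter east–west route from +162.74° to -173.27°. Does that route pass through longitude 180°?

Yes

Naïve |-173.27 − 162.74| = 336.01° > 180°, so the shorter arc goes the other way round — across 180°.
Signed shortest Δλ = ((-173.27 − 162.74 + 180) mod 360) − 180 = 23.99°.
Going east by 23.99° from +162.74° passes through 180° before reaching -173.27°.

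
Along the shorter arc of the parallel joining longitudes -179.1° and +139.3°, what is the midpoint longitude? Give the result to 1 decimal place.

Signed shortest Δλ from -179.1° to +139.3° is -41.6°.
Midpoint longitude = -179.1° + (-41.6°)/2 = -179.1° − 20.8° = -199.9°.
Normalise into (−180°, 180°]: +160.1°.
(The naïve average (-179.1 + +139.3)/2 = -19.9° is on the wrong side of the globe.)

+160.1°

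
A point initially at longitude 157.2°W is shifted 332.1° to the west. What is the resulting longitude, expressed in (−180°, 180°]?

Start at -157.2°; shift −332.1° → -489.3°.
-489.3° lies outside (−180°, 180°]; add 360° → -129.3°.

129.3°W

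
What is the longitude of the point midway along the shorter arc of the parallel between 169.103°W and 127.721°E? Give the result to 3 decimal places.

159.309°E

Signed shortest Δλ from -169.103° to +127.721° is -63.176°.
Midpoint longitude = -169.103° + (-63.176°)/2 = -169.103° − 31.588° = -200.691°.
Normalise into (−180°, 180°]: +159.309°.
(The naïve average (-169.103 + +127.721)/2 = -20.691° is on the wrong side of the globe.)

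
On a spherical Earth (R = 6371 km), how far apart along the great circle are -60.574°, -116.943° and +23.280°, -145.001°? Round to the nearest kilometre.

9663 km

Δλ = -145.001 − -116.943 = -28.058°.
Δφ = 23.280 − -60.574 = 83.854°.
a = sin²(Δφ/2) + cos φ₁ · cos φ₂ · sin²(Δλ/2) = 0.472989.
c = 2·atan2(√a, √(1−a)) = 1.51675 rad → d = 6371·c ≈ 9663.20 km.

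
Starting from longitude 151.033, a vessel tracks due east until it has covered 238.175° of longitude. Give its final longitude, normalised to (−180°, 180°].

Start at +151.033°; shift +238.175° → +389.208°.
+389.208° lies outside (−180°, 180°]; subtract 360° → +29.208°.

+29.208°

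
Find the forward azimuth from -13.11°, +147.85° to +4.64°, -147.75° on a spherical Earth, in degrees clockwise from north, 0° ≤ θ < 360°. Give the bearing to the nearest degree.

79°

Δλ = -147.75 − 147.85 = -295.60°; wrapped into (−180°, 180°]: 64.40°.
θ = atan2( sin Δλ · cos φ₂ , cos φ₁ · sin φ₂ − sin φ₁ · cos φ₂ · cos Δλ )
  = atan2(0.89888, 0.17647) = 78.893° → normalised to [0°, 360°): 78.893°.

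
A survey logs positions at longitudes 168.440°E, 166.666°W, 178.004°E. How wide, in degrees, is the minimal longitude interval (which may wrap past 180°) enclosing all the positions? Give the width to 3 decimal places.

24.894°

Sort the longitudes: -166.666°, +168.440°, +178.004°.
Eastward gaps between consecutive values (wrapping around): 335.106°, 9.564°, 15.330°.
Largest gap = 335.106° ⇒ minimal covering band is its complement: 360° − 335.106° = 24.894°.
Band runs from +168.440° eastward to -166.666°, crossing the antimeridian.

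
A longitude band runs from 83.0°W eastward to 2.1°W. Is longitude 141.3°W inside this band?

No

Band width going east from -83.0° to -2.1°: ((-2.1 − -83.0) mod 360) = 80.9°.
Offset of -141.3° east of the west edge: ((-141.3 − -83.0) mod 360) = 301.7°.
301.7° > 80.9° ⇒ outside.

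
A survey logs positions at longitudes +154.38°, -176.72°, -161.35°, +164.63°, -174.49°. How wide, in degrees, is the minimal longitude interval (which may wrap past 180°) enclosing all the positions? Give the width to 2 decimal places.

44.27°

Sort the longitudes: -176.72°, -174.49°, -161.35°, +154.38°, +164.63°.
Eastward gaps between consecutive values (wrapping around): 2.23°, 13.14°, 315.73°, 10.25°, 18.65°.
Largest gap = 315.73° ⇒ minimal covering band is its complement: 360° − 315.73° = 44.27°.
Band runs from +154.38° eastward to -161.35°, crossing the antimeridian.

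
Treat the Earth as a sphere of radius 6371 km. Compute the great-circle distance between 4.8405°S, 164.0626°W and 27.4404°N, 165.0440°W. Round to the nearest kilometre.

Δλ = -165.0440 − -164.0626 = -0.9814°.
Δφ = 27.4404 − -4.8405 = 32.2809°.
a = sin²(Δφ/2) + cos φ₁ · cos φ₂ · sin²(Δλ/2) = 0.077345.
c = 2·atan2(√a, √(1−a)) = 0.56365 rad → d = 6371·c ≈ 3591.02 km.

3591 km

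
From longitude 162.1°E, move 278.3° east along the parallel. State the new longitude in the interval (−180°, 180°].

Start at +162.1°; shift +278.3° → +440.4°.
+440.4° lies outside (−180°, 180°]; subtract 360° → +80.4°.

80.4°E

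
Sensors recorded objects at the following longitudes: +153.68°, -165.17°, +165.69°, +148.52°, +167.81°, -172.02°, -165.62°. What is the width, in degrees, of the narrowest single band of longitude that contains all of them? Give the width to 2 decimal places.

Sort the longitudes: -172.02°, -165.62°, -165.17°, +148.52°, +153.68°, +165.69°, +167.81°.
Eastward gaps between consecutive values (wrapping around): 6.40°, 0.45°, 313.69°, 5.16°, 12.01°, 2.12°, 20.17°.
Largest gap = 313.69° ⇒ minimal covering band is its complement: 360° − 313.69° = 46.31°.
Band runs from +148.52° eastward to -165.17°, crossing the antimeridian.

46.31°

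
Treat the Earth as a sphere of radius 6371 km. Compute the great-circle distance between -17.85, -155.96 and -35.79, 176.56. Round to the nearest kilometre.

Δλ = 176.56 − -155.96 = 332.52°; wrapped into (−180°, 180°]: -27.48°.
Δφ = -35.79 − -17.85 = -17.94°.
a = sin²(Δφ/2) + cos φ₁ · cos φ₂ · sin²(Δλ/2) = 0.067868.
c = 2·atan2(√a, √(1−a)) = 0.52711 rad → d = 6371·c ≈ 3358.24 km.

3358 km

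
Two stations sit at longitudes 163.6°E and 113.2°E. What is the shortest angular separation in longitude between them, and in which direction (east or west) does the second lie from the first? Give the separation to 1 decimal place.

Raw difference: 113.2 − 163.6 = -50.4°.
Normalise into (−180°, 180°]: -50.4° stays -50.4°.
Negative ⇒ the second point lies to the west; separation 50.4°.

50.4° west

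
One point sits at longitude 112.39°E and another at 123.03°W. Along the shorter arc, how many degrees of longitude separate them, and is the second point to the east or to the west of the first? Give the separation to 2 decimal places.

Raw difference: -123.03 − 112.39 = -235.42°.
Normalise into (−180°, 180°]: -235.42° + 360° = 124.58°.
Positive ⇒ the second point lies to the east; separation 124.58°.

124.58° east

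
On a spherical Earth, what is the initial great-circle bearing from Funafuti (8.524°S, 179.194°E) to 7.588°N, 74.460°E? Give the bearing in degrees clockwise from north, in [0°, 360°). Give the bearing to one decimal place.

Δλ = 74.460 − 179.194 = -104.734°.
θ = atan2( sin Δλ · cos φ₂ , cos φ₁ · sin φ₂ − sin φ₁ · cos φ₂ · cos Δλ )
  = atan2(-0.95865, 0.09322) = -84.446° → normalised to [0°, 360°): 275.554°.

275.6°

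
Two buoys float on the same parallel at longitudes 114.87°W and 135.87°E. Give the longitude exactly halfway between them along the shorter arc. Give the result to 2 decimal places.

169.50°W

Signed shortest Δλ from -114.87° to +135.87° is -109.26°.
Midpoint longitude = -114.87° + (-109.26°)/2 = -114.87° − 54.63° = -169.50°.
(The naïve average (-114.87 + +135.87)/2 = 10.5° is on the wrong side of the globe.)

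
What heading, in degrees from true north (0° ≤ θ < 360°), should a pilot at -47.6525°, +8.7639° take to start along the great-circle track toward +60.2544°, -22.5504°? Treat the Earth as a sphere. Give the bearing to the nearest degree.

344°

Δλ = -22.5504 − 8.7639 = -31.3143°.
θ = atan2( sin Δλ · cos φ₂ , cos φ₁ · sin φ₂ − sin φ₁ · cos φ₂ · cos Δλ )
  = atan2(-0.25787, 0.89814) = -16.019° → normalised to [0°, 360°): 343.981°.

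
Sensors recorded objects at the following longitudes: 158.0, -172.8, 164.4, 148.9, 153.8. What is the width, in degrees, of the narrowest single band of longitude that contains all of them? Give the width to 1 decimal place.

38.3°

Sort the longitudes: -172.8°, +148.9°, +153.8°, +158.0°, +164.4°.
Eastward gaps between consecutive values (wrapping around): 321.7°, 4.9°, 4.2°, 6.4°, 22.8°.
Largest gap = 321.7° ⇒ minimal covering band is its complement: 360° − 321.7° = 38.3°.
Band runs from +148.9° eastward to -172.8°, crossing the antimeridian.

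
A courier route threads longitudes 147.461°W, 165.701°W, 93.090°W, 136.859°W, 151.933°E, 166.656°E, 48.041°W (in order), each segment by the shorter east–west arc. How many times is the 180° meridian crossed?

2

Leg 1: -147.461° → -165.701°, shortest Δλ = -18.24° (west) — does not cross 180°.
Leg 2: -165.701° → -93.090°, shortest Δλ = 72.611° (east) — does not cross 180°.
Leg 3: -93.090° → -136.859°, shortest Δλ = -43.769° (west) — does not cross 180°.
Leg 4: -136.859° → +151.933°, shortest Δλ = -71.208° (west) — crosses 180°.
Leg 5: +151.933° → +166.656°, shortest Δλ = 14.723° (east) — does not cross 180°.
Leg 6: +166.656° → -48.041°, shortest Δλ = 145.303° (east) — crosses 180°.
Total crossings: 2.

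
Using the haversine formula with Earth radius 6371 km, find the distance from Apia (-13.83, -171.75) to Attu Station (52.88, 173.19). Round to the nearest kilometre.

7557 km

Δλ = 173.19 − -171.75 = 344.94°; wrapped into (−180°, 180°]: -15.06°.
Δφ = 52.88 − -13.83 = 66.71°.
a = sin²(Δφ/2) + cos φ₁ · cos φ₂ · sin²(Δλ/2) = 0.312371.
c = 2·atan2(√a, √(1−a)) = 1.18612 rad → d = 6371·c ≈ 7556.77 km.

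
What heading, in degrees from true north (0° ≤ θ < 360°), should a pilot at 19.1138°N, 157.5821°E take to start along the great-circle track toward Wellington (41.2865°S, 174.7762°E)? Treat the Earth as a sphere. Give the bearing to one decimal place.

165.5°

Δλ = 174.7762 − 157.5821 = 17.1941°.
θ = atan2( sin Δλ · cos φ₂ , cos φ₁ · sin φ₂ − sin φ₁ · cos φ₂ · cos Δλ )
  = atan2(0.22213, -0.85850) = 165.494° → normalised to [0°, 360°): 165.494°.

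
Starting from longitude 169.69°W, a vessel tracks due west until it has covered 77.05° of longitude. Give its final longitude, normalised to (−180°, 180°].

Start at -169.69°; shift −77.05° → -246.74°.
-246.74° lies outside (−180°, 180°]; add 360° → +113.26°.

113.26°E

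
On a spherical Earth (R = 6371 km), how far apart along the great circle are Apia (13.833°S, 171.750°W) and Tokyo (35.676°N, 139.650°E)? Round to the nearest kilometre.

Δλ = 139.650 − -171.750 = 311.400°; wrapped into (−180°, 180°]: -48.600°.
Δφ = 35.676 − -13.833 = 49.509°.
a = sin²(Δφ/2) + cos φ₁ · cos φ₂ · sin²(Δλ/2) = 0.308909.
c = 2·atan2(√a, √(1−a)) = 1.17864 rad → d = 6371·c ≈ 7509.11 km.

7509 km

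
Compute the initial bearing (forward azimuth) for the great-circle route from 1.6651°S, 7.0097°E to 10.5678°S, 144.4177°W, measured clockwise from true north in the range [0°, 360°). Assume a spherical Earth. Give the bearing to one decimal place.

Δλ = -144.4177 − 7.0097 = -151.4274°.
θ = atan2( sin Δλ · cos φ₂ , cos φ₁ · sin φ₂ − sin φ₁ · cos φ₂ · cos Δλ )
  = atan2(-0.47016, -0.20841) = -113.906° → normalised to [0°, 360°): 246.094°.

246.1°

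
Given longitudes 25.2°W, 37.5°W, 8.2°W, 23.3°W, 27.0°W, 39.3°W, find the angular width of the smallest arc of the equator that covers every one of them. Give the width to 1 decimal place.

31.1°

Sort the longitudes: -39.3°, -37.5°, -27.0°, -25.2°, -23.3°, -8.2°.
Eastward gaps between consecutive values (wrapping around): 1.8°, 10.5°, 1.8°, 1.9°, 15.1°, 328.9°.
Largest gap = 328.9° ⇒ minimal covering band is its complement: 360° − 328.9° = 31.1°.
Band runs from -39.3° eastward to -8.2°.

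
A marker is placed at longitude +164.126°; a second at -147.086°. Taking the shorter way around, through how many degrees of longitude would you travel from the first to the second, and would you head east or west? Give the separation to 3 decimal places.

48.788° east

Raw difference: -147.086 − 164.126 = -311.212°.
Normalise into (−180°, 180°]: -311.212° + 360° = 48.788°.
Positive ⇒ the second point lies to the east; separation 48.788°.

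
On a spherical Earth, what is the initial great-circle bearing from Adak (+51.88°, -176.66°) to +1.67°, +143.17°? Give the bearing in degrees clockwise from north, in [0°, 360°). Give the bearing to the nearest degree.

228°

Δλ = 143.17 − -176.66 = 319.83°; wrapped into (−180°, 180°]: -40.17°.
θ = atan2( sin Δλ · cos φ₂ , cos φ₁ · sin φ₂ − sin φ₁ · cos φ₂ · cos Δλ )
  = atan2(-0.64478, -0.58291) = -132.115° → normalised to [0°, 360°): 227.885°.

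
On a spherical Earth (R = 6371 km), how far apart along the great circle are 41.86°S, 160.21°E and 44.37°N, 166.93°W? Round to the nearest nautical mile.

5470 nmi

Δλ = -166.93 − 160.21 = -327.14°; wrapped into (−180°, 180°]: 32.86°.
Δφ = 44.37 − -41.86 = 86.23°.
a = sin²(Δφ/2) + cos φ₁ · cos φ₂ · sin²(Δλ/2) = 0.509716.
c = 2·atan2(√a, √(1−a)) = 1.59023 rad → d = 6371·c ≈ 10131.36 km ≈ 5470.49 nmi.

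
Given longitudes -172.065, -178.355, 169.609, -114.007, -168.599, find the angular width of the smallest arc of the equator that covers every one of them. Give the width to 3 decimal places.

Sort the longitudes: -178.355°, -172.065°, -168.599°, -114.007°, +169.609°.
Eastward gaps between consecutive values (wrapping around): 6.290°, 3.466°, 54.592°, 283.616°, 12.036°.
Largest gap = 283.616° ⇒ minimal covering band is its complement: 360° − 283.616° = 76.384°.
Band runs from +169.609° eastward to -114.007°, crossing the antimeridian.

76.384°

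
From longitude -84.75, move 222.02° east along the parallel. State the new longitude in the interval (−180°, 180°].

+137.27°

Start at -84.75°; shift +222.02° → +137.27°.
+137.27° already lies in (−180°, 180°].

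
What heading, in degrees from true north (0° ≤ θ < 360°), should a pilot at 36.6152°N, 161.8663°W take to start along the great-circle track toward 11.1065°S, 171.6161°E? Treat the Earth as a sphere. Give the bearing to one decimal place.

Δλ = 171.6161 − -161.8663 = 333.4824°; wrapped into (−180°, 180°]: -26.5176°.
θ = atan2( sin Δλ · cos φ₂ , cos φ₁ · sin φ₂ − sin φ₁ · cos φ₂ · cos Δλ )
  = atan2(-0.43811, -0.67831) = -147.142° → normalised to [0°, 360°): 212.858°.

212.9°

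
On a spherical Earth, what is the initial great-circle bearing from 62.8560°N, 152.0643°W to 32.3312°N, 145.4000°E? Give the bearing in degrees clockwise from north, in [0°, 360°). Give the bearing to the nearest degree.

Δλ = 145.4000 − -152.0643 = 297.4643°; wrapped into (−180°, 180°]: -62.5357°.
θ = atan2( sin Δλ · cos φ₂ , cos φ₁ · sin φ₂ − sin φ₁ · cos φ₂ · cos Δλ )
  = atan2(-0.74974, -0.10278) = -97.806° → normalised to [0°, 360°): 262.194°.

262°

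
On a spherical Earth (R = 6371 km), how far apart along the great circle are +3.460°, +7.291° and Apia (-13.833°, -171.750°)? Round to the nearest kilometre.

Δλ = -171.750 − 7.291 = -179.041°.
Δφ = -13.833 − 3.460 = -17.293°.
a = sin²(Δφ/2) + cos φ₁ · cos φ₂ · sin²(Δλ/2) = 0.991760.
c = 2·atan2(√a, √(1−a)) = 2.95980 rad → d = 6371·c ≈ 18856.87 km.

18857 km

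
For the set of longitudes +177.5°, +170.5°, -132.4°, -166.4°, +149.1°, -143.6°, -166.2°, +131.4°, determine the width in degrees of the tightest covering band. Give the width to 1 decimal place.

96.2°

Sort the longitudes: -166.4°, -166.2°, -143.6°, -132.4°, +131.4°, +149.1°, +170.5°, +177.5°.
Eastward gaps between consecutive values (wrapping around): 0.2°, 22.6°, 11.2°, 263.8°, 17.7°, 21.4°, 7.0°, 16.1°.
Largest gap = 263.8° ⇒ minimal covering band is its complement: 360° − 263.8° = 96.2°.
Band runs from +131.4° eastward to -132.4°, crossing the antimeridian.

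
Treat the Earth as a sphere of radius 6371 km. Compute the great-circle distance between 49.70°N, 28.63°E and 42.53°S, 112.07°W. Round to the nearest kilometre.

Δλ = -112.07 − 28.63 = -140.70°.
Δφ = -42.53 − 49.70 = -92.23°.
a = sin²(Δφ/2) + cos φ₁ · cos φ₂ · sin²(Δλ/2) = 0.942192.
c = 2·atan2(√a, √(1−a)) = 2.65597 rad → d = 6371·c ≈ 16921.19 km.

16921 km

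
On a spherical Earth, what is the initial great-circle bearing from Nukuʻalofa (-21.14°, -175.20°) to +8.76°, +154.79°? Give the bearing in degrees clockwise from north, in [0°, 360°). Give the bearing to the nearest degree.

Δλ = 154.79 − -175.20 = 329.99°; wrapped into (−180°, 180°]: -30.01°.
θ = atan2( sin Δλ · cos φ₂ , cos φ₁ · sin φ₂ − sin φ₁ · cos φ₂ · cos Δλ )
  = atan2(-0.49432, 0.45070) = -47.642° → normalised to [0°, 360°): 312.358°.

312°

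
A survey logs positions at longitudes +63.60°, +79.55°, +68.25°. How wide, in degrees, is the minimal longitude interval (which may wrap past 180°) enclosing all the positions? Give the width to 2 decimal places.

15.95°

Sort the longitudes: +63.60°, +68.25°, +79.55°.
Eastward gaps between consecutive values (wrapping around): 4.65°, 11.30°, 344.05°.
Largest gap = 344.05° ⇒ minimal covering band is its complement: 360° − 344.05° = 15.95°.
Band runs from +63.60° eastward to +79.55°.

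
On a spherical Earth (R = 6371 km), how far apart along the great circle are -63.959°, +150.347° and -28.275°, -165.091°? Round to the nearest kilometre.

Δλ = -165.091 − 150.347 = -315.438°; wrapped into (−180°, 180°]: 44.562°.
Δφ = -28.275 − -63.959 = 35.684°.
a = sin²(Δφ/2) + cos φ₁ · cos φ₂ · sin²(Δλ/2) = 0.149457.
c = 2·atan2(√a, √(1−a)) = 0.79388 rad → d = 6371·c ≈ 5057.79 km.

5058 km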